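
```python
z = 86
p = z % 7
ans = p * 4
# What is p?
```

Trace:
`z = 86` → z = 86
`p = z % 7` → p = 2
`ans = p * 4` → ans = 8
So p = 2

Answer: 2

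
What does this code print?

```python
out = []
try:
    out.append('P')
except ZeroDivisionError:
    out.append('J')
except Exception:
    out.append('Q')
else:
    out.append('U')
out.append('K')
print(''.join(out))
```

Execution trace: 'P' (try body, no exception) → 'U' (else) → 'K' (after the try/except). Output: PUK

Answer: PUK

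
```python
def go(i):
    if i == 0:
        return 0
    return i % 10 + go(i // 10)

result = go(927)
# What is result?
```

Sum of digits of 927: 7 + 2 + 9 = 18

Answer: 18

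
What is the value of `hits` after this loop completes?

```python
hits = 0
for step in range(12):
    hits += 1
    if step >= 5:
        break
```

Loop breaks when step reaches 5, hits is 6
`hits` takes the values: 0 → 1 → 2 → 3 → 4 → 5 → 6

Answer: 6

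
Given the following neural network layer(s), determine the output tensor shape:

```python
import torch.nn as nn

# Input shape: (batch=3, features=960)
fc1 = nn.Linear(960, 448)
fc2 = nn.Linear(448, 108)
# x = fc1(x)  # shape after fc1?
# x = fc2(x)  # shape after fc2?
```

Input: (3, 960) -> after fc1: (3, 448) -> Output: (3, 108)

Answer: (3, 108)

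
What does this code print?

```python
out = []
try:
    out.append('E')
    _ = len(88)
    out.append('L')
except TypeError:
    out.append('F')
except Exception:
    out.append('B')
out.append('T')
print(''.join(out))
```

Execution trace: 'E' (try body) → 'F' (except TypeError) → 'T' (after the try/except). Output: EFT

Answer: EFT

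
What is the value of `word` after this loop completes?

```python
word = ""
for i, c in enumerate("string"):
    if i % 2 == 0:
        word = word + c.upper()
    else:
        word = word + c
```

Uppercase even positions in 'string'
`word` takes the values: "" → "S" → "St" → "StR" → "StRi" → "StRiN" → "StRiNg"

Answer: "StRiNg"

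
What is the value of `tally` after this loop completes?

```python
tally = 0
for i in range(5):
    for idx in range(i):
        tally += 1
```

Triangle number: 0+1+2+...+4
`tally` takes the values: 0 → 1 → 2 → 3 → 4 → 5 → 6 → 7 → 8 → 9 → 10

Answer: 10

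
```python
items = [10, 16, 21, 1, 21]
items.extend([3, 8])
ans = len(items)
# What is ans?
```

Trace:
`items = [10, 16, 21, 1, 21]` → items = [10, 16, 21, 1, 21]
`items.extend([3, 8])` → items = [10, 16, 21, 1, 21, 3, 8]
`ans = len(items)` → ans = 7
So ans = 7

Answer: 7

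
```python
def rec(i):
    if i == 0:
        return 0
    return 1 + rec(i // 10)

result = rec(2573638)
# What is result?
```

Count of digits of 2573638: 7

Answer: 7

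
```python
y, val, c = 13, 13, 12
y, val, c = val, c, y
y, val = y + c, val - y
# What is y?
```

Trace:
`y, val, c = 13, 13, 12` → y = 13; val = 13; c = 12
`y, val, c = val, c, y` → y = 13; val = 12; c = 13
`y, val = y + c, val - y` → y = 26; val = -1
So y = 26

Answer: 26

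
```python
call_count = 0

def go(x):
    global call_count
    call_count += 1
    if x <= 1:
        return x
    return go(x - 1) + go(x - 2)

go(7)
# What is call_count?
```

Calls(x) = 1 + Calls(x-1) + Calls(x-2); Calls(0)=Calls(1)=1. For x=7 this gives 41.

Answer: 41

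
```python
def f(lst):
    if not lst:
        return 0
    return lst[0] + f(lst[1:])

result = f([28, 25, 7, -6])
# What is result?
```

28 + 25 + 7 + (-6) + 0 = 54

Answer: 54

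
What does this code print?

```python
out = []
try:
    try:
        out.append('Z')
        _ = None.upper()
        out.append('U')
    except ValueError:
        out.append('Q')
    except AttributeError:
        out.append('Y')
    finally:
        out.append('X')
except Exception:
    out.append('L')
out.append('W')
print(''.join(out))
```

Execution trace: 'Z' (inner try body) → 'Y' (inner except AttributeError) → 'X' (inner finally) → 'W' (after the try/except). Output: ZYXW

Answer: ZYXW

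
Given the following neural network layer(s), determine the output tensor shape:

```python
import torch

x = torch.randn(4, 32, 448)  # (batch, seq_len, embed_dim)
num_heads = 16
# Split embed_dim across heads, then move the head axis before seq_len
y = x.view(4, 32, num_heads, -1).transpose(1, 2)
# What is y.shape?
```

Input: (4, 32, 448) -> head_dim = 448 // 16 = 28; after view: (4, 32, 16, 28) -> after transpose(1, 2): (4, 16, 32, 28) -> Output: (4, 16, 32, 28)

Answer: (4, 16, 32, 28)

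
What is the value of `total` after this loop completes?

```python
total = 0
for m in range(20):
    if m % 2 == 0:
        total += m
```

Sum of even numbers 0 to 19
`total` takes the values: 0 → 2 → 6 → 12 → 20 → 30 → 42 → 56 → 72 → 90

Answer: 90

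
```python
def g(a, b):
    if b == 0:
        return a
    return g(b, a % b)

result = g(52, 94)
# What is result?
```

g(52, 94) -> g(94, 52) -> g(52, 42) -> g(42, 10) -> g(10, 2) -> g(2, 0) -> 2

Answer: 2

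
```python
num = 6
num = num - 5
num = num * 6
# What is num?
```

Trace:
`num = 6` → num = 6
`num = num - 5` → num = 1
`num = num * 6` → num = 6
So num = 6

Answer: 6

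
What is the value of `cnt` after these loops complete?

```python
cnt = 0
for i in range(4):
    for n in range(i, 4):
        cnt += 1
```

Upper triangle: 4 + 3 + ... + 1
`cnt` takes the values: 0 → 1 → 2 → 3 → 4 → 5 → 6 → 7 → 8 → 9 → 10

Answer: 10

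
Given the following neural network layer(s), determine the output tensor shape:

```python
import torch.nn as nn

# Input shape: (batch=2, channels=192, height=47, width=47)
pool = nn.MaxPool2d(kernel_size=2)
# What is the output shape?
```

Input: (2, 192, 47, 47) -> Output: (2, 192, 23, 23)

Answer: (2, 192, 23, 23)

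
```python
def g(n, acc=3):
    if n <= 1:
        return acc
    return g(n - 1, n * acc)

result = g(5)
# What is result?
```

Accumulator trace (n, acc): (5, 3) -> (4, 15) -> (3, 60) -> (2, 180) -> (1, 360) -> return 360

Answer: 360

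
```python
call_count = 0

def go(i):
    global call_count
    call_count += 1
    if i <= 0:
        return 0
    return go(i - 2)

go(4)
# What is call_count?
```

Linear recursion stepping by 2: 3 calls from i=4 down to ≤0.

Answer: 3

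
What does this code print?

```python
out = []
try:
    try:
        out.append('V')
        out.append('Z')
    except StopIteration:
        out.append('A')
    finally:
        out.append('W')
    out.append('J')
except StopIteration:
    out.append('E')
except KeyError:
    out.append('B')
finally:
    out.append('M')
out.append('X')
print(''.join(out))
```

Execution trace: 'V' (inner try body) → 'Z' (inner try body, no exception) → 'W' (inner finally) → 'J' (try body, no exception) → 'M' (finally) → 'X' (after the try/except). Output: VZWJMX

Answer: VZWJMX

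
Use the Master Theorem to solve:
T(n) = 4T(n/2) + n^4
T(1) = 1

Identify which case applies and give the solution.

a=4, b=2, f(n)=n^4. log_2(4) = 2. Since c=4 > 2 and the regularity condition holds (4(n/2)^4 = (4/2^4)n^4 with 4/2^4 < 1), Case 3 applies: T(n) = Θ(f(n)) = O(n^4).

Answer: O(n^4) - Case 3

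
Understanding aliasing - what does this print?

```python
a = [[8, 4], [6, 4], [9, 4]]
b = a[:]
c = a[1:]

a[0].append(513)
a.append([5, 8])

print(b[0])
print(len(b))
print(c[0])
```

Key concept: slice with nested mutation.
Step by step:
`a = [[8, 4], [6, 4], [9, 4]]` → a = [[8, 4], [6, 4], [9, 4]]
`b = a[:]` → b = [[8, 4], [6, 4], [9, 4]]
`c = a[1:]` → c = [[6, 4], [9, 4]]
`a[0].append(513)` → a = [[8, 4, 513], [6, 4], [9, 4]]; b = [[8, 4, 513], [6, 4], [9, 4]]
`a.append([5, 8])` → a = [[8, 4, 513], [6, 4], [9, 4], [5, 8]]
`print(b[0])` → prints [8, 4, 513]
`print(len(b))` → prints 3
`print(c[0])` → prints [6, 4]

Answer:
[8, 4, 513]
3
[6, 4]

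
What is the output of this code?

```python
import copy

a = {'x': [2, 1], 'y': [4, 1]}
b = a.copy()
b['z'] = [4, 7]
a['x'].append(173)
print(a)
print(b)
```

Key concept: shallow copy of dict with mutable values.
Step by step:
`a = {'x': [2, 1], 'y': [4, 1]}` → a = {'x': [2, 1], 'y': [4, 1]}
`b = a.copy()` → b = {'x': [2, 1], 'y': [4, 1]}
`b['z'] = [4, 7]` → b = {'x': [2, 1], 'y': [4, 1], 'z': [4, 7]}
`a['x'].append(173)` → a = {'x': [2, 1, 173], 'y': [4, 1]}; b = {'x': [2, 1, 173], 'y': [4, 1], 'z': [4, 7]}
`print(a)` → prints {'x': [2, 1, 173], 'y': [4, 1]}
`print(b)` → prints {'x': [2, 1, 173], 'y': [4, 1], 'z': [4, 7]}

Answer:
{'x': [2, 1, 173], 'y': [4, 1]}
{'x': [2, 1, 173], 'y': [4, 1], 'z': [4, 7]}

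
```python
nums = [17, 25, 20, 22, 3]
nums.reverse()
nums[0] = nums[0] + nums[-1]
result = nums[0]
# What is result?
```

Trace:
`nums = [17, 25, 20, 22, 3]` → nums = [17, 25, 20, 22, 3]
`nums.reverse()` → nums = [3, 22, 20, 25, 17]
`nums[0] = nums[0] + nums[-1]` → nums = [20, 22, 20, 25, 17]
`result = nums[0]` → result = 20
So result = 20

Answer: 20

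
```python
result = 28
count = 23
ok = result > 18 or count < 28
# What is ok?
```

Trace:
`result = 28` → result = 28
`count = 23` → count = 23
`ok = result > 18 or count < 28` → ok = True
So ok = True

Answer: True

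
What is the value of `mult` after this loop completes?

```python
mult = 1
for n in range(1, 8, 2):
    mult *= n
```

Product of 1, 3, 5, ... up to 7
`mult` takes the values: 1 → 3 → 15 → 105

Answer: 105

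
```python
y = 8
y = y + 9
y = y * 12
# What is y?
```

Trace:
`y = 8` → y = 8
`y = y + 9` → y = 17
`y = y * 12` → y = 204
So y = 204

Answer: 204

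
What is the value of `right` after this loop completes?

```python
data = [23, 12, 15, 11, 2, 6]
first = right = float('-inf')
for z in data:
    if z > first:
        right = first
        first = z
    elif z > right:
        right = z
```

Second largest (with repeats) in [23, 12, 15, 11, 2, 6]
`right` takes the values: -inf → 12 → 15

Answer: 15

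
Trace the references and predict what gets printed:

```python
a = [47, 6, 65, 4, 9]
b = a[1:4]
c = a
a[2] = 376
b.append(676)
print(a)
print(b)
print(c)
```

Key concept: slice vs alias.
Step by step:
`a = [47, 6, 65, 4, 9]` → a = [47, 6, 65, 4, 9]
`b = a[1:4]` → b = [6, 65, 4]
`c = a` → c = [47, 6, 65, 4, 9] (same object as a)
`a[2] = 376` → a = [47, 6, 376, 4, 9] (same object as c); c = [47, 6, 376, 4, 9] (same object as a)
`b.append(676)` → b = [6, 65, 4, 676]
`print(a)` → prints [47, 6, 376, 4, 9]
`print(b)` → prints [6, 65, 4, 676]
`print(c)` → prints [47, 6, 376, 4, 9]

Answer:
[47, 6, 376, 4, 9]
[6, 65, 4, 676]
[47, 6, 376, 4, 9]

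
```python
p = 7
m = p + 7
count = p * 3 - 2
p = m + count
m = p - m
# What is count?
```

Trace:
`p = 7` → p = 7
`m = p + 7` → m = 14
`count = p * 3 - 2` → count = 19
`p = m + count` → p = 33
`m = p - m` → m = 19
So count = 19

Answer: 19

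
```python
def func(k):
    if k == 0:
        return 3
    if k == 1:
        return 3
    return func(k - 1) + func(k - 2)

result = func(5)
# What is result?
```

Build up from base cases: func(0)=3, func(1)=3, func(2)=6, func(3)=9, func(4)=15, func(5)=24

Answer: 24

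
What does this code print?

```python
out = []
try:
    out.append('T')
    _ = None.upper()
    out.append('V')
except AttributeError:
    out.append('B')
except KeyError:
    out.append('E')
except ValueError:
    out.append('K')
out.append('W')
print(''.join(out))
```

Execution trace: 'T' (try body) → 'B' (except AttributeError) → 'W' (after the try/except). Output: TBW

Answer: TBW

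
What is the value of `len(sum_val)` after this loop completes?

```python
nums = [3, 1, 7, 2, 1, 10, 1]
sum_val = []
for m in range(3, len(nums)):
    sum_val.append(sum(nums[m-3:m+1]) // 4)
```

Number of 4-element averages
`sum_val` takes the values: [] → [3] → [3, 2] → [3, 2, 5] → [3, 2, 5, 3]
So `len(sum_val)` = 4

Answer: 4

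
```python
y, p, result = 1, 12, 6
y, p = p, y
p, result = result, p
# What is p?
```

Trace:
`y, p, result = 1, 12, 6` → y = 1; p = 12; result = 6
`y, p = p, y` → y = 12; p = 1
`p, result = result, p` → p = 6; result = 1
So p = 6

Answer: 6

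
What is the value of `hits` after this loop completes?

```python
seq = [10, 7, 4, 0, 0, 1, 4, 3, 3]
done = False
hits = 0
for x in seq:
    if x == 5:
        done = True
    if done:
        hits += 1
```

Count elements after first 5 in [10, 7, 4, 0, 0, 1, 4, 3, 3]
`hits` takes the values: 0

Answer: 0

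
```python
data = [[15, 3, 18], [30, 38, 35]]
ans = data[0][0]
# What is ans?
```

Trace:
`data = [[15, 3, 18], [30, 38, 35]]` → data = [[15, 3, 18], [30, 38, 35]]
`ans = data[0][0]` → ans = 15
So ans = 15

Answer: 15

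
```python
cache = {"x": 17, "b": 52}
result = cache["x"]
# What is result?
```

Trace:
`cache = {"x": 17, "b": 52}` → cache = {'x': 17, 'b': 52}
`result = cache["x"]` → result = 17
So result = 17

Answer: 17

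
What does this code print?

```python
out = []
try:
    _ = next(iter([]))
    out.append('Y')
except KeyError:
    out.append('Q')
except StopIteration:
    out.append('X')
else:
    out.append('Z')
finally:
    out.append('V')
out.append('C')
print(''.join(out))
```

Execution trace: 'X' (except StopIteration) → 'V' (finally) → 'C' (after the try/except). Output: XVC

Answer: XVC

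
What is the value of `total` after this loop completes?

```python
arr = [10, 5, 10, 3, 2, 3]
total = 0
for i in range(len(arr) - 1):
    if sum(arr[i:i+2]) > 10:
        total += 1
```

Count windows with sum > 10
`total` takes the values: 0 → 1 → 2 → 3

Answer: 3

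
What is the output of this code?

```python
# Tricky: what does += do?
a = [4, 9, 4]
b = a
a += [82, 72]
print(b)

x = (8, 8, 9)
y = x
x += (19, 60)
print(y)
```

Key concept: += behavior differs for mutable vs immutable.
Step by step:
`a = [4, 9, 4]` → a = [4, 9, 4]
`b = a` → b = [4, 9, 4] (same object as a)
`a += [82, 72]` → a = [4, 9, 4, 82, 72] (same object as b); b = [4, 9, 4, 82, 72] (same object as a)
`print(b)` → prints [4, 9, 4, 82, 72]
`x = (8, 8, 9)` → x = (8, 8, 9)
`y = x` → y = (8, 8, 9)
`x += (19, 60)` → x = (8, 8, 9, 19, 60)
`print(y)` → prints (8, 8, 9)

Answer:
[4, 9, 4, 82, 72]
(8, 8, 9)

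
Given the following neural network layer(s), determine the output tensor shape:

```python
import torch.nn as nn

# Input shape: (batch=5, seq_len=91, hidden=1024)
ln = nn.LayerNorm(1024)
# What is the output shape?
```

Input: (5, 91, 1024) -> Output: (5, 91, 1024)

Answer: (5, 91, 1024)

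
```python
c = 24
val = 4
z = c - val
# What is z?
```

Trace:
`c = 24` → c = 24
`val = 4` → val = 4
`z = c - val` → z = 20
So z = 20

Answer: 20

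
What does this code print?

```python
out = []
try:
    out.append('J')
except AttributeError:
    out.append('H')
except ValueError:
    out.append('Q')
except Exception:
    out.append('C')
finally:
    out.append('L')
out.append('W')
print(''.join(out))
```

Execution trace: 'J' (try body, no exception) → 'L' (finally) → 'W' (after the try/except). Output: JLW

Answer: JLW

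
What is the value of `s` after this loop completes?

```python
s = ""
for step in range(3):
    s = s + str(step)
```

Concatenate digits 0 to 2
`s` takes the values: "" → "0" → "01" → "012"

Answer: "012"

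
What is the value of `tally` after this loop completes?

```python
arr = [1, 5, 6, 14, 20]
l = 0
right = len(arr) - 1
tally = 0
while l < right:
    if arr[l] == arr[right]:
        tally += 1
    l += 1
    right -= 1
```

Count matching pairs from ends
`tally` takes the values: 0

Answer: 0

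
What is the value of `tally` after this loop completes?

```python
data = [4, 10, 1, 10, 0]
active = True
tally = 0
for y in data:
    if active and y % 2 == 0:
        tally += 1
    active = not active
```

Count even values at even positions
`tally` takes the values: 0 → 1 → 2

Answer: 2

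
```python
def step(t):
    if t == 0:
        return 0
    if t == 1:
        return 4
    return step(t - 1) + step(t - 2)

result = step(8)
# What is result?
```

Build up from base cases: step(0)=0, step(1)=4, step(2)=4, step(3)=8, step(4)=12, step(5)=20, step(6)=32, ..., step(8)=84

Answer: 84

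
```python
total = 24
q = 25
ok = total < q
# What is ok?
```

Trace:
`total = 24` → total = 24
`q = 25` → q = 25
`ok = total < q` → ok = True
So ok = True

Answer: True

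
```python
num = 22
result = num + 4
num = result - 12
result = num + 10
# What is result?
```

Trace:
`num = 22` → num = 22
`result = num + 4` → result = 26
`num = result - 12` → num = 14
`result = num + 10` → result = 24
So result = 24

Answer: 24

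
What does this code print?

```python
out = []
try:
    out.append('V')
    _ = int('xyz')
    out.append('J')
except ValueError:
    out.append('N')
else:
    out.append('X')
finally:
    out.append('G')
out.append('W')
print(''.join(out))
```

Execution trace: 'V' (try body) → 'N' (except ValueError) → 'G' (finally) → 'W' (after the try/except). Output: VNGW

Answer: VNGW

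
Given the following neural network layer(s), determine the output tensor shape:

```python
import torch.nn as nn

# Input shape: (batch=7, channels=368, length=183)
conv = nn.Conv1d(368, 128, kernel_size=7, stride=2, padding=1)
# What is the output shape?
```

Input: (7, 368, 183) -> Output: (7, 128, 90)

Answer: (7, 128, 90)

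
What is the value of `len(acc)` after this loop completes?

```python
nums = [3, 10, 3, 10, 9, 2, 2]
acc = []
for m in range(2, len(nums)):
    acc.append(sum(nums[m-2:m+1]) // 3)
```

Number of 3-element averages
`acc` takes the values: [] → [5] → [5, 7] → [5, 7, 7] → [5, 7, 7, 7] → [5, 7, 7, 7, 4]
So `len(acc)` = 5

Answer: 5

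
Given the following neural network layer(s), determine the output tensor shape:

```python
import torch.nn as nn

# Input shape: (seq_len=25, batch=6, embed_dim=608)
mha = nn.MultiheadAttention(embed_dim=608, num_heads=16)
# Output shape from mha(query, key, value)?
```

Input: (25, 6, 608) -> Output: (25, 6, 608)

Answer: (25, 6, 608)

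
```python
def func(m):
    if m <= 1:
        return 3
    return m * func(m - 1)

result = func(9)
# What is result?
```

func(9) = 9 * 8 * 7 * 6 * 5 * 4 * 3 * 2 * 3 = 1088640

Answer: 1088640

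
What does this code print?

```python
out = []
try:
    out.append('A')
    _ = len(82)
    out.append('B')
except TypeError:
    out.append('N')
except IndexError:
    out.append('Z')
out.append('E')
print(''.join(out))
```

Execution trace: 'A' (try body) → 'N' (except TypeError) → 'E' (after the try/except). Output: ANE

Answer: ANE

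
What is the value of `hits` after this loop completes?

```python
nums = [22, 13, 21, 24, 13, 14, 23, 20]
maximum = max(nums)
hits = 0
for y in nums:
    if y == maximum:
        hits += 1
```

Count of max value 24 in [22, 13, 21, 24, 13, 14, 23, 20]
`hits` takes the values: 0 → 1

Answer: 1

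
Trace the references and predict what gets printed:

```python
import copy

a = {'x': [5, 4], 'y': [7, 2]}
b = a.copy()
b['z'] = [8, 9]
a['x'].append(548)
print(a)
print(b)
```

Key concept: shallow copy of dict with mutable values.
Step by step:
`a = {'x': [5, 4], 'y': [7, 2]}` → a = {'x': [5, 4], 'y': [7, 2]}
`b = a.copy()` → b = {'x': [5, 4], 'y': [7, 2]}
`b['z'] = [8, 9]` → b = {'x': [5, 4], 'y': [7, 2], 'z': [8, 9]}
`a['x'].append(548)` → a = {'x': [5, 4, 548], 'y': [7, 2]}; b = {'x': [5, 4, 548], 'y': [7, 2], 'z': [8, 9]}
`print(a)` → prints {'x': [5, 4, 548], 'y': [7, 2]}
`print(b)` → prints {'x': [5, 4, 548], 'y': [7, 2], 'z': [8, 9]}

Answer:
{'x': [5, 4, 548], 'y': [7, 2]}
{'x': [5, 4, 548], 'y': [7, 2], 'z': [8, 9]}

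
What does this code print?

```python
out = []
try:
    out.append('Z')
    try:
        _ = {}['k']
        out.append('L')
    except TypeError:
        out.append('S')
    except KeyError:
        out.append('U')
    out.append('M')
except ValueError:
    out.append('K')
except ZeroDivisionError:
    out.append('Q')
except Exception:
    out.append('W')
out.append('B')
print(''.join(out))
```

Execution trace: 'Z' (try body) → 'U' (inner except KeyError) → 'M' (try body, no exception) → 'B' (after the try/except). Output: ZUMB

Answer: ZUMB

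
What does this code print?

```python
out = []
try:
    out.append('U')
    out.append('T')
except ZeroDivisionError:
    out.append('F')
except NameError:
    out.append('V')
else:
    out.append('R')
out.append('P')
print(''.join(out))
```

Execution trace: 'U' (try body) → 'T' (try body, no exception) → 'R' (else) → 'P' (after the try/except). Output: UTRP

Answer: UTRP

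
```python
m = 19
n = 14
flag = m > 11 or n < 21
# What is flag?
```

Trace:
`m = 19` → m = 19
`n = 14` → n = 14
`flag = m > 11 or n < 21` → flag = True
So flag = True

Answer: True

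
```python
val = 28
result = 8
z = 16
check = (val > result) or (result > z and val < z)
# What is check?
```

Trace:
`val = 28` → val = 28
`result = 8` → result = 8
`z = 16` → z = 16
`check = (val > result) or (result > z and val < z)` → check = True
So check = True

Answer: True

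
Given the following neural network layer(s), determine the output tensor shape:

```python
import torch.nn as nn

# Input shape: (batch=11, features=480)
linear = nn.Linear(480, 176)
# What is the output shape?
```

Input: (11, 480) -> Output: (11, 176)

Answer: (11, 176)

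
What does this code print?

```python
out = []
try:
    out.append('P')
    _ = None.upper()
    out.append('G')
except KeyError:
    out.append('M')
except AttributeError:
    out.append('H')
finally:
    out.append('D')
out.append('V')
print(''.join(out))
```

Execution trace: 'P' (try body) → 'H' (except AttributeError) → 'D' (finally) → 'V' (after the try/except). Output: PHDV

Answer: PHDV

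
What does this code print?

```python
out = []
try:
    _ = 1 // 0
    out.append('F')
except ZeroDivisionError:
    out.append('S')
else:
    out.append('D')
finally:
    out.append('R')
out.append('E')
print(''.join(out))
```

Execution trace: 'S' (except ZeroDivisionError) → 'R' (finally) → 'E' (after the try/except). Output: SRE

Answer: SRE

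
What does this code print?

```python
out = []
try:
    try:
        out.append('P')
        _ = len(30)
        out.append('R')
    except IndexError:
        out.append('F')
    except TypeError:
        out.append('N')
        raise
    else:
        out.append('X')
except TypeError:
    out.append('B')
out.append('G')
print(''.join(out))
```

Execution trace: 'P' (inner try body) → 'N' (inner except TypeError) → 'B' (outer except TypeError) → 'G' (after the try/except). Output: PNBG

Answer: PNBG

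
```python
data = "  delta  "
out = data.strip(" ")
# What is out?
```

Trace:
`data = "  delta  "` → data = '  delta  '
`out = data.strip(" ")` → out = 'delta'
So out = 'delta'

Answer: 'delta'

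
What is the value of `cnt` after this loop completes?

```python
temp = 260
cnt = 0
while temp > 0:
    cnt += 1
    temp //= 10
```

Count digits by repeated division by 10
`cnt` takes the values: 0 → 1 → 2 → 3

Answer: 3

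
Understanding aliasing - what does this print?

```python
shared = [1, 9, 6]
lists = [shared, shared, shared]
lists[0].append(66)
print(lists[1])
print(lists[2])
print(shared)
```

Key concept: list of same reference.
Step by step:
`shared = [1, 9, 6]` → shared = [1, 9, 6]
`lists = [shared, shared, shared]` → lists = [[1, 9, 6], [1, 9, 6], [1, 9, 6]]
`lists[0].append(66)` → shared = [1, 9, 6, 66]; lists = [[1, 9, 6, 66], [1, 9, 6, 66], [1, 9, 6, 66]]
`print(lists[1])` → prints [1, 9, 6, 66]
`print(lists[2])` → prints [1, 9, 6, 66]
`print(shared)` → prints [1, 9, 6, 66]

Answer:
[1, 9, 6, 66]
[1, 9, 6, 66]
[1, 9, 6, 66]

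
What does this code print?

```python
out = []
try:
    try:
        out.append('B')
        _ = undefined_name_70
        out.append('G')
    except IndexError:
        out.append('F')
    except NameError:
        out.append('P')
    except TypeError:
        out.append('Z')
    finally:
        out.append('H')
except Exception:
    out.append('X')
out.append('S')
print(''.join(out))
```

Execution trace: 'B' (inner try body) → 'P' (inner except NameError) → 'H' (inner finally) → 'S' (after the try/except). Output: BPHS

Answer: BPHS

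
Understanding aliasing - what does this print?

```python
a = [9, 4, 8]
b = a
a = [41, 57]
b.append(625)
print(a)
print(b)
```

Key concept: rebinding vs mutation: a is rebound to a new list, b still points at the original.
Step by step:
`a = [9, 4, 8]` → a = [9, 4, 8]
`b = a` → b = [9, 4, 8] (same object as a)
`a = [41, 57]` → a = [41, 57]
`b.append(625)` → b = [9, 4, 8, 625]
`print(a)` → prints [41, 57]
`print(b)` → prints [9, 4, 8, 625]

Answer:
[41, 57]
[9, 4, 8, 625]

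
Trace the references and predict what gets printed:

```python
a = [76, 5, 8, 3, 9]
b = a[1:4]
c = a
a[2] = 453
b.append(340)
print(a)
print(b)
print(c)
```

Key concept: slice vs alias.
Step by step:
`a = [76, 5, 8, 3, 9]` → a = [76, 5, 8, 3, 9]
`b = a[1:4]` → b = [5, 8, 3]
`c = a` → c = [76, 5, 8, 3, 9] (same object as a)
`a[2] = 453` → a = [76, 5, 453, 3, 9] (same object as c); c = [76, 5, 453, 3, 9] (same object as a)
`b.append(340)` → b = [5, 8, 3, 340]
`print(a)` → prints [76, 5, 453, 3, 9]
`print(b)` → prints [5, 8, 3, 340]
`print(c)` → prints [76, 5, 453, 3, 9]

Answer:
[76, 5, 453, 3, 9]
[5, 8, 3, 340]
[76, 5, 453, 3, 9]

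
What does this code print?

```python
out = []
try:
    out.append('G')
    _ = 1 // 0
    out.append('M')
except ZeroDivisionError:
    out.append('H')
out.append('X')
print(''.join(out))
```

Execution trace: 'G' (try body) → 'H' (except ZeroDivisionError) → 'X' (after the try/except). Output: GHX

Answer: GHX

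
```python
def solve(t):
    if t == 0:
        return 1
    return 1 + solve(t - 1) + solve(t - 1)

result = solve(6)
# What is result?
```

solve(t) = 1 + 2·solve(t-1), solve(0)=1. Closed form: (1+1)·2^6 - 1 = 127.

Answer: 127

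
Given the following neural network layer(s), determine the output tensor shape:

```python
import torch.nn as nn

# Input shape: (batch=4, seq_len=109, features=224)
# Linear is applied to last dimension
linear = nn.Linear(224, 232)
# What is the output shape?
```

Input: (4, 109, 224) -> Output: (4, 109, 232)

Answer: (4, 109, 232)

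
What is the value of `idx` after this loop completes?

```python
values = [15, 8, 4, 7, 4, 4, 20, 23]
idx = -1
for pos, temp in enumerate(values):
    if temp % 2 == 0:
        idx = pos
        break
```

First even number index in [15, 8, 4, 7, 4, 4, 20, 23]
`idx` takes the values: -1 → 1

Answer: 1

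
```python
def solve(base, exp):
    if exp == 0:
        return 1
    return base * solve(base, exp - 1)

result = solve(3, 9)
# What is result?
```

solve(3, 9) = 3 * 3 * 3 * 3 * 3 * 3 * 3 * 3 * 3 = 19683

Answer: 19683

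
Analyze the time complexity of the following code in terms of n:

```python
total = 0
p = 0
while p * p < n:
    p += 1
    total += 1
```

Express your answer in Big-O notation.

Each loop level contributes: √n. Multiplying the contributions gives O(√n).

Answer: O(√n)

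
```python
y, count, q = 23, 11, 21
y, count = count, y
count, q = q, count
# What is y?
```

Trace:
`y, count, q = 23, 11, 21` → y = 23; count = 11; q = 21
`y, count = count, y` → y = 11; count = 23
`count, q = q, count` → count = 21; q = 23
So y = 11

Answer: 11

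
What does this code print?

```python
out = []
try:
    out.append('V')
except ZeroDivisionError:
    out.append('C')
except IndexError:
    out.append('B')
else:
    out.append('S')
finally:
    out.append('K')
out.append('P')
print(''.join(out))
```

Execution trace: 'V' (try body, no exception) → 'S' (else) → 'K' (finally) → 'P' (after the try/except). Output: VSKP

Answer: VSKP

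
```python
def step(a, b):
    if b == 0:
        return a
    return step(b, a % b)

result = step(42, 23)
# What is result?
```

step(42, 23) -> step(23, 19) -> step(19, 4) -> step(4, 3) -> step(3, 1) -> step(1, 0) -> 1

Answer: 1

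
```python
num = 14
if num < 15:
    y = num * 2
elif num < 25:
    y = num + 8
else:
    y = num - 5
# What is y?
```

Trace:
`num = 14` → num = 14
`if num < 15: ...` → num < 15 is True → y = 28
So y = 28

Answer: 28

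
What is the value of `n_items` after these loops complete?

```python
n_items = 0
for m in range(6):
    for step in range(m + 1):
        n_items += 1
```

Triangle: 1 + 2 + ... + 6
`n_items` takes the values: 0 → 1 → 2 → 3 → 4 → 5 → 6 → 7 → 8 → 9 → 10 → 11 → 12 → 13 → 14 → 15 → 16 → 17 → 18 → 19 → 20 → 21

Answer: 21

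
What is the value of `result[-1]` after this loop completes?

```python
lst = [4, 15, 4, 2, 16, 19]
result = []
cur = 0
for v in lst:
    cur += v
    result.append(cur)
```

Cumulative sum ends at 60
`result` takes the values: [] → [4] → [4, 19] → [4, 19, 23] → [4, 19, 23, 25] → [4, 19, 23, 25, 41] → [4, 19, 23, 25, 41, 60]
So `result[-1]` = 60

Answer: 60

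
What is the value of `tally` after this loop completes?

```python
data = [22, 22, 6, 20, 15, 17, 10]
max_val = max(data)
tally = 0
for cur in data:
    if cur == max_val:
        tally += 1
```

Count of max value 22 in [22, 22, 6, 20, 15, 17, 10]
`tally` takes the values: 0 → 1 → 2

Answer: 2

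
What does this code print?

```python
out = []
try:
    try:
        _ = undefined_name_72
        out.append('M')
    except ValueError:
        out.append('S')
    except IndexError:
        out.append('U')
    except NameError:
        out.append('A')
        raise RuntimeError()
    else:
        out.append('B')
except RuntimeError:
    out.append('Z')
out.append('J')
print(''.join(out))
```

Execution trace: 'A' (except NameError) → 'Z' (outer except RuntimeError) → 'J' (after the try/except). Output: AZJ

Answer: AZJ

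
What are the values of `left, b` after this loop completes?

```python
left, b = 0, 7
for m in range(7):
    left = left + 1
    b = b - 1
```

left goes 0→7, b goes 7→0
`left, b` takes the values: (0, 7) → (1, 7) → (1, 6) → (2, 6) → (2, 5) → (3, 5) → (3, 4) → (4, 4) → (4, 3) → (5, 3) → (5, 2) → (6, 2) → (6, 1) → (7, 1) → (7, 0)

Answer: 7, 0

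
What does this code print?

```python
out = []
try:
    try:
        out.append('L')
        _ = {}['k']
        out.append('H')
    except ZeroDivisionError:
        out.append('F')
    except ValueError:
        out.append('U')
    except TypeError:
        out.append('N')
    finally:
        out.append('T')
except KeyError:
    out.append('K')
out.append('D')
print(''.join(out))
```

Execution trace: 'L' (inner try body) → 'T' (inner finally) → 'K' (outer except KeyError) → 'D' (after the try/except). Output: LTKD

Answer: LTKD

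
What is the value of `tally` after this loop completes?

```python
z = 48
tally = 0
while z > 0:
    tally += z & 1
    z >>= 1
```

Count set bits in 48 (binary: 0b110000)
`tally` takes the values: 0 → 1 → 2

Answer: 2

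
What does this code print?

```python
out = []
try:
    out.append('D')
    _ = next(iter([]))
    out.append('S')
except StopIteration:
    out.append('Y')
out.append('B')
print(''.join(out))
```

Execution trace: 'D' (try body) → 'Y' (except StopIteration) → 'B' (after the try/except). Output: DYB

Answer: DYB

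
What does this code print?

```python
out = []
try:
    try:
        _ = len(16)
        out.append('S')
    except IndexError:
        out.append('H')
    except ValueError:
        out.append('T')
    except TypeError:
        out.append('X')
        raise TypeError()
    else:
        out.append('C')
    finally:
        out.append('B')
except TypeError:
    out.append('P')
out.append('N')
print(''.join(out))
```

Execution trace: 'X' (inner except TypeError) → 'B' (inner finally) → 'P' (outer except TypeError) → 'N' (after the try/except). Output: XBPN

Answer: XBPN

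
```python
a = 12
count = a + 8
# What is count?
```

Trace:
`a = 12` → a = 12
`count = a + 8` → count = 20
So count = 20

Answer: 20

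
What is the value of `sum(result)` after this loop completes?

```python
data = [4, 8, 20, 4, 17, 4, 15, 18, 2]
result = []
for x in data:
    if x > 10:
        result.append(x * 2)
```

Sum of doubled values > 10
`result` takes the values: [] → [40] → [40, 34] → [40, 34, 30] → [40, 34, 30, 36]
So `sum(result)` = 140

Answer: 140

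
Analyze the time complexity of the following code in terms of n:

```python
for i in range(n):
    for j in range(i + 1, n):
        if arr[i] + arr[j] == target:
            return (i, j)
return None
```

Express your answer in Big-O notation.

This is Two sum brute force. Time complexity: O(n²).

Answer: O(n²)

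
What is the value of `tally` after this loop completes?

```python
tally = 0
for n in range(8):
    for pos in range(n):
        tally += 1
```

Triangle number: 0+1+2+...+7
`tally` takes the values: 0 → 1 → 2 → 3 → 4 → 5 → 6 → 7 → 8 → 9 → 10 → 11 → 12 → 13 → 14 → 15 → 16 → 17 → 18 → 19 → 20 → 21 → 22 → 23 → 24 → 25 → 26 → 27 → 28

Answer: 28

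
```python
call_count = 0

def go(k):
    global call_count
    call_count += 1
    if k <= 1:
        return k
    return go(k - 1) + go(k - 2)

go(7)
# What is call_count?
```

Calls(k) = 1 + Calls(k-1) + Calls(k-2); Calls(0)=Calls(1)=1. For k=7 this gives 41.

Answer: 41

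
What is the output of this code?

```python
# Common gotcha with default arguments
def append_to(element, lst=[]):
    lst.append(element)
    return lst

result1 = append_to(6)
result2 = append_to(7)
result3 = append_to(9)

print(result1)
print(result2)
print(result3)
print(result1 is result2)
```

Key concept: mutable default argument gotcha.
Step by step:
`result1 = append_to(6)` → result1 = [6]
`result2 = append_to(7)` → result1 = [6, 7] (same object as result2); result2 = [6, 7] (same object as result1)
`result3 = append_to(9)` → result1 = [6, 7, 9] (same object as result2, result3); result2 = [6, 7, 9] (same object as result1, result3); result3 = [6, 7, 9] (same object as result1, result2)
`print(result1)` → prints [6, 7, 9]
`print(result2)` → prints [6, 7, 9]
`print(result3)` → prints [6, 7, 9]
`print(result1 is result2)` → prints True

Answer:
[6, 7, 9]
[6, 7, 9]
[6, 7, 9]
True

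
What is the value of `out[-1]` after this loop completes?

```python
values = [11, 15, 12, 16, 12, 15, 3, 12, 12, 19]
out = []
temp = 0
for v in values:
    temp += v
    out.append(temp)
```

Cumulative sum ends at 127
`out` takes the values: [] → [11] → [11, 26] → [11, 26, 38] → [11, 26, 38, 54] → [11, 26, 38, 54, 66] → [11, 26, 38, 54, 66, 81] → [11, 26, 38, 54, 66, 81, 84] → [11, 26, 38, 54, 66, 81, 84, 96] → [11, 26, 38, 54, 66, 81, 84, 96, 108] → [11, 26, 38, 54, 66, 81, 84, 96, 108, 127]
So `out[-1]` = 127

Answer: 127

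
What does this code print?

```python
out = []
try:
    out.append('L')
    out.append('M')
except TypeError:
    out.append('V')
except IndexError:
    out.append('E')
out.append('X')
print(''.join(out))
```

Execution trace: 'L' (try body) → 'M' (try body, no exception) → 'X' (after the try/except). Output: LMX

Answer: LMX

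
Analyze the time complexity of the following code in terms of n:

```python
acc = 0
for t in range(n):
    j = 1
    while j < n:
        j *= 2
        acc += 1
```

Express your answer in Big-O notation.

Each loop level contributes: n × log n. Multiplying the contributions gives O(n log n).

Answer: O(n log n)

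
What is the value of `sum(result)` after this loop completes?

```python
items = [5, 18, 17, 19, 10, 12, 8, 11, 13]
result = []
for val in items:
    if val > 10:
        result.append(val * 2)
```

Sum of doubled values > 10
`result` takes the values: [] → [36] → [36, 34] → [36, 34, 38] → [36, 34, 38, 24] → [36, 34, 38, 24, 22] → [36, 34, 38, 24, 22, 26]
So `sum(result)` = 180

Answer: 180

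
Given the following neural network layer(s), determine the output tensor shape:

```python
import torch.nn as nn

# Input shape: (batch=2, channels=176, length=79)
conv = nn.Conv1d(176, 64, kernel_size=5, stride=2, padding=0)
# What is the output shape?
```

Input: (2, 176, 79) -> Output: (2, 64, 38)

Answer: (2, 64, 38)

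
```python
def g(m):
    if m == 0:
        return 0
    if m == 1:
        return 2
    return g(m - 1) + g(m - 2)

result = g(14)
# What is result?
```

Build up from base cases: g(0)=0, g(1)=2, g(2)=2, g(3)=4, g(4)=6, g(5)=10, g(6)=16, ..., g(14)=754

Answer: 754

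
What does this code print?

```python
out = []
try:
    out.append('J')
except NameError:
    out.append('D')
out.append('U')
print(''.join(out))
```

Execution trace: 'J' (try body, no exception) → 'U' (after the try/except). Output: JU

Answer: JU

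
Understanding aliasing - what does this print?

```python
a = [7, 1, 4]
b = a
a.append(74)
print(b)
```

Key concept: basic list aliasing.
Step by step:
`a = [7, 1, 4]` → a = [7, 1, 4]
`b = a` → b = [7, 1, 4] (same object as a)
`a.append(74)` → a = [7, 1, 4, 74] (same object as b); b = [7, 1, 4, 74] (same object as a)
`print(b)` → prints [7, 1, 4, 74]

Answer: [7, 1, 4, 74]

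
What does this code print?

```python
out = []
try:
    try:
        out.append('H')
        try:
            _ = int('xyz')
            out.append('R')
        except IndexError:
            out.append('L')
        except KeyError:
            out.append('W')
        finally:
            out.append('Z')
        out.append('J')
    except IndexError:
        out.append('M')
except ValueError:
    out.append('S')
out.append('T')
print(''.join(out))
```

Execution trace: 'H' (try body) → 'Z' (inner finally) → 'S' (outer except ValueError) → 'T' (after the try/except). Output: HZST

Answer: HZST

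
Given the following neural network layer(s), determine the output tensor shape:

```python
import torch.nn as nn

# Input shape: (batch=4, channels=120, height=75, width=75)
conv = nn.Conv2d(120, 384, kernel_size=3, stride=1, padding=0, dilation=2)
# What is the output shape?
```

Input: (4, 120, 75, 75) -> Output: (4, 384, 71, 71)

Answer: (4, 384, 71, 71)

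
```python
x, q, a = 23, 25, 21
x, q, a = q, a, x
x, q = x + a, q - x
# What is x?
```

Trace:
`x, q, a = 23, 25, 21` → x = 23; q = 25; a = 21
`x, q, a = q, a, x` → x = 25; q = 21; a = 23
`x, q = x + a, q - x` → x = 48; q = -4
So x = 48

Answer: 48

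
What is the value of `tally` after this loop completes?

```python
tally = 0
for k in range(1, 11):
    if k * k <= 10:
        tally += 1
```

Count numbers where k² ≤ 10
`tally` takes the values: 0 → 1 → 2 → 3

Answer: 3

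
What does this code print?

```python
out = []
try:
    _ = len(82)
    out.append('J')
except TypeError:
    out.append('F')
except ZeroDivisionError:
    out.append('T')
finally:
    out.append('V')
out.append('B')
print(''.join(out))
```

Execution trace: 'F' (except TypeError) → 'V' (finally) → 'B' (after the try/except). Output: FVB

Answer: FVB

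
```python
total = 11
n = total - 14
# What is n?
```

Trace:
`total = 11` → total = 11
`n = total - 14` → n = -3
So n = -3

Answer: -3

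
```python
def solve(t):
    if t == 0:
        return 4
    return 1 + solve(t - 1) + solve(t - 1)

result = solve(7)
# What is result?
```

solve(t) = 1 + 2·solve(t-1), solve(0)=4. Closed form: (4+1)·2^7 - 1 = 639.

Answer: 639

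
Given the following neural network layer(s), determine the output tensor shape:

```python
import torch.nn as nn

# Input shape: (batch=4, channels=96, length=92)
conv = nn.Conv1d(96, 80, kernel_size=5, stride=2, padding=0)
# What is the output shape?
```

Input: (4, 96, 92) -> Output: (4, 80, 44)

Answer: (4, 80, 44)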